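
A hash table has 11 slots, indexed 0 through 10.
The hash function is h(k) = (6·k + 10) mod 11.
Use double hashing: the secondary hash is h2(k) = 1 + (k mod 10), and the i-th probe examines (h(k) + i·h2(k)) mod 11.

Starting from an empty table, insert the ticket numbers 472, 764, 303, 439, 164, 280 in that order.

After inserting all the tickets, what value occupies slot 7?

764

472: h=4 -> slot 4
764: h=7 -> slot 7
303: h=2 -> slot 2
439: h=4, h2=10, probe 4,3 -> slot 3
164: h=4, h2=5, probe 4,9 -> slot 9
280: h=7, h2=1, probe 7,8 -> slot 8
Table: [-, -, 303, 439, 472, -, -, 764, 280, 164, -]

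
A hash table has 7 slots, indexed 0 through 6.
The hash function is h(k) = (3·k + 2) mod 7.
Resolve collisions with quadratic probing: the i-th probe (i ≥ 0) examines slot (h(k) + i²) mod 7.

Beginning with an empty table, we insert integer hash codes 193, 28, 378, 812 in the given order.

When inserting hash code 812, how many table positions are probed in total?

193 hashes to 0; slot 0 is free => place at 0.
28 hashes to 2; slot 2 is free => place at 2.
378 hashes to 2; 2 taken => place at 3.
812 hashes to 2; 2,3 taken => place at 6.
Table: [193, ., 28, 378, ., ., 812]

3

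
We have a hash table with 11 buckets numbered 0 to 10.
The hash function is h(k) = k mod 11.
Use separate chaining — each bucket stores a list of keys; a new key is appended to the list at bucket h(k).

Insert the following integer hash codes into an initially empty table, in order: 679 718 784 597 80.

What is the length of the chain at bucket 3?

Insert 679: h=8, bucket 8 empty → new chain.
Insert 718: h=3, bucket 3 empty → new chain.
Insert 784: h=3, bucket 3 nonempty → append to chain.
Insert 597: h=3, bucket 3 nonempty → append to chain.
Insert 80: h=3, bucket 3 nonempty → append to chain.
Final buckets:
0: .
1: .
2: .
3: 718 -> 784 -> 597 -> 80
4: .
5: .
6: .
7: .
8: 679
9: .
10: .

4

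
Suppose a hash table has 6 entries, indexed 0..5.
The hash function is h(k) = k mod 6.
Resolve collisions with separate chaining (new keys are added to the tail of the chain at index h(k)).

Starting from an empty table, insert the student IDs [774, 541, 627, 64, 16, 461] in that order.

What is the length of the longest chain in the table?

774 -> bucket 0
541 -> bucket 1
627 -> bucket 3
64 -> bucket 4
16 -> bucket 4 (collision)
461 -> bucket 5
Final buckets:
0: 774
1: 541
2: -
3: 627
4: 64 -> 16
5: 461

2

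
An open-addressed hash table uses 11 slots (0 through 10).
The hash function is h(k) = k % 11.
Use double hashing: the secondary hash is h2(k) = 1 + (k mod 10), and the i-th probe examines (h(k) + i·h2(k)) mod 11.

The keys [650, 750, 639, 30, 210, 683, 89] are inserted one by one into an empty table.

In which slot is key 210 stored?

3

650 hashes to 1; slot 1 is free -> place at 1.
750 hashes to 2; slot 2 is free -> place at 2.
639 hashes to 1, h2=10; 1 taken -> place at 0.
30 hashes to 8; slot 8 is free -> place at 8.
210 hashes to 1, h2=1; 1,2 taken -> place at 3.
683 hashes to 1, h2=4; 1 taken -> place at 5.
89 hashes to 1, h2=10; 1,0 taken -> place at 10.
Table: [639, 650, 750, 210, -, 683, -, -, 30, -, 89]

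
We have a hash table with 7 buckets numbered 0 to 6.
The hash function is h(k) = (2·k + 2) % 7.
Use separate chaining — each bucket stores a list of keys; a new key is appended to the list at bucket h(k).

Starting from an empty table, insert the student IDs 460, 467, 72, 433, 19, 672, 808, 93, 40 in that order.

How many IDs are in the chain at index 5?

4

Insert 460: h=5, bucket 5 empty -> new chain.
Insert 467: h=5, bucket 5 nonempty -> append to chain.
Insert 72: h=6, bucket 6 empty -> new chain.
Insert 433: h=0, bucket 0 empty -> new chain.
Insert 19: h=5, bucket 5 nonempty -> append to chain.
Insert 672: h=2, bucket 2 empty -> new chain.
Insert 808: h=1, bucket 1 empty -> new chain.
Insert 93: h=6, bucket 6 nonempty -> append to chain.
Insert 40: h=5, bucket 5 nonempty -> append to chain.
Final buckets:
0: 433
1: 808
2: 672
3: -
4: -
5: 460 -> 467 -> 19 -> 40
6: 72 -> 93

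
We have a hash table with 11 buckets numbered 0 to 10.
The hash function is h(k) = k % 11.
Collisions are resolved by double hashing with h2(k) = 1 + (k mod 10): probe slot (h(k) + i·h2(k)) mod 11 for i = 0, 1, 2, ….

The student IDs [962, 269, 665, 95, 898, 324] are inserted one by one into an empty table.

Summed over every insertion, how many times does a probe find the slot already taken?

962 hashes to 5; slot 5 is free → place at 5.
269 hashes to 5, h2=10; 5 taken → place at 4.
665 hashes to 5, h2=6; 5 taken → place at 0.
95 hashes to 7; slot 7 is free → place at 7.
898 hashes to 7, h2=9; 7,5 taken → place at 3.
324 hashes to 5, h2=5; 5 taken → place at 10.
Table: [665, ., ., 898, 269, 962, ., 95, ., ., 324]

5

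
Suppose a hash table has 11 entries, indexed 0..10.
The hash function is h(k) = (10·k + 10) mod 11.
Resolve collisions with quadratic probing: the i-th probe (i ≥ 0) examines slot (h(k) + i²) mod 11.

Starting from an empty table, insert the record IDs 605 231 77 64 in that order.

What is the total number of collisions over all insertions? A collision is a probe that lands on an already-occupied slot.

3

Insert 605: h=10, slot 10 empty → index 10.
Insert 231: h=10, slot 10 occupied → index 0.
Insert 77: h=10, slots 10,0 occupied → index 3.
Insert 64: h=1, slot 1 empty → index 1.
Table: [231, 64, _, 77, _, _, _, _, _, _, 605]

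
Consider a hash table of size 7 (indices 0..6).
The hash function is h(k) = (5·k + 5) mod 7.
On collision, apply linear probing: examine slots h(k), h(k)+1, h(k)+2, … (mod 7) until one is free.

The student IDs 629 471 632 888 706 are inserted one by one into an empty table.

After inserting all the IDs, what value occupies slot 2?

632

629: h=0 => slot 0
471: h=1 => slot 1
632: h=1, probe 1,2 => slot 2
888: h=0, probe 0,1,2,3 => slot 3
706: h=0, probe 0,1,2,3,4 => slot 4
Table: [629, 471, 632, 888, 706, -, -]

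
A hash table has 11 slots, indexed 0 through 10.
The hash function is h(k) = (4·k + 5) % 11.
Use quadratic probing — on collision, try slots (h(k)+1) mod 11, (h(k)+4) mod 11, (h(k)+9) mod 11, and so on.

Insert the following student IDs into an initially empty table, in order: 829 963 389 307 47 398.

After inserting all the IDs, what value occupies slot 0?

829: h=10 → slot 10
963: h=7 → slot 7
389: h=10, probe 10,0 → slot 0
307: h=1 → slot 1
47: h=6 → slot 6
398: h=2 → slot 2
Table: [389, 307, 398, -, -, -, 47, 963, -, -, 829]

389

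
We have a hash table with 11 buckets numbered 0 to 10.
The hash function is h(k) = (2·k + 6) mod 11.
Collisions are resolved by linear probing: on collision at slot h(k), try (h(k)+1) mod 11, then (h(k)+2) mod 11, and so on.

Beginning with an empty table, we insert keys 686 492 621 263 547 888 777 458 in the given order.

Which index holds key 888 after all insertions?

686: h=3 → slot 3
492: h=0 → slot 0
621: h=5 → slot 5
263: h=4 → slot 4
547: h=0, probe 0,1 → slot 1
888: h=0, probe 0,1,2 → slot 2
777: h=9 → slot 9
458: h=9, probe 9,10 → slot 10
Table: [492, 547, 888, 686, 263, 621, ., ., ., 777, 458]

2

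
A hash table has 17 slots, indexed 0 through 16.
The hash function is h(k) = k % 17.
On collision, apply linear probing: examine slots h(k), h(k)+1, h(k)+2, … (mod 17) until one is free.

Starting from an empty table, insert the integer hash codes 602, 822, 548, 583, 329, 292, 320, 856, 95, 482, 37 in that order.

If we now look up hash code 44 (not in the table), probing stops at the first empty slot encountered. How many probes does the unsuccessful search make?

4

602 hashes to 7; slot 7 is free -> place at 7.
822 hashes to 6; slot 6 is free -> place at 6.
548 hashes to 4; slot 4 is free -> place at 4.
583 hashes to 5; slot 5 is free -> place at 5.
329 hashes to 6; 6,7 taken -> place at 8.
292 hashes to 3; slot 3 is free -> place at 3.
320 hashes to 14; slot 14 is free -> place at 14.
856 hashes to 6; 6,7,8 taken -> place at 9.
95 hashes to 10; slot 10 is free -> place at 10.
482 hashes to 6; 6,7,8,9,10 taken -> place at 11.
37 hashes to 3; 3,4,5,6,7,8,9,10,11 taken -> place at 12.
Table: [_, _, _, 292, 548, 583, 822, 602, 329, 856, 95, 482, 37, _, 320, _, _]
Lookup 44: h=10, probe 10,11,12,13 → slot 13 empty, not found.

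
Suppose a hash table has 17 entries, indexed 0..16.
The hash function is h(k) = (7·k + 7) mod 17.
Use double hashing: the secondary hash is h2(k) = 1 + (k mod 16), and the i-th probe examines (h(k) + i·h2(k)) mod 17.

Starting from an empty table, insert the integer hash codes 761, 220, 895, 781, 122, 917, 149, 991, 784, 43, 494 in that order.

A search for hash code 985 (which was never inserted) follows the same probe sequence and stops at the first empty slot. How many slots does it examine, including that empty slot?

Insert 761: h=13, slot 13 empty -> index 13.
Insert 220: h=0, slot 0 empty -> index 0.
Insert 895: h=16, slot 16 empty -> index 16.
Insert 781: h=0, h2=14, slot 0 occupied -> index 14.
Insert 122: h=11, slot 11 empty -> index 11.
Insert 917: h=0, h2=6, slot 0 occupied -> index 6.
Insert 149: h=13, h2=6, slot 13 occupied -> index 2.
Insert 991: h=8, slot 8 empty -> index 8.
Insert 784: h=4, slot 4 empty -> index 4.
Insert 43: h=2, h2=12, slots 2,14 occupied -> index 9.
Insert 494: h=14, h2=15, slot 14 occupied -> index 12.
Table: [220, ∅, 149, ∅, 784, ∅, 917, ∅, 991, 43, ∅, 122, 494, 761, 781, ∅, 895]
Lookup 985: h=0, h2=10, probe 0,10 → slot 10 empty, not found.

2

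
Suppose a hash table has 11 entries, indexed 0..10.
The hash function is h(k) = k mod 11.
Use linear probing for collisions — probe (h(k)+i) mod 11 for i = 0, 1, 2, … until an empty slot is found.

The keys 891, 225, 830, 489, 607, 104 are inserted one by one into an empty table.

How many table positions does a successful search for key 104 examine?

4

891 hashes to 0; slot 0 is free -> place at 0.
225 hashes to 5; slot 5 is free -> place at 5.
830 hashes to 5; 5 taken -> place at 6.
489 hashes to 5; 5,6 taken -> place at 7.
607 hashes to 2; slot 2 is free -> place at 2.
104 hashes to 5; 5,6,7 taken -> place at 8.
Table: [891, —, 607, —, —, 225, 830, 489, 104, —, —]
Lookup 104: h=5, probe 5,6,7,8 → found at 8.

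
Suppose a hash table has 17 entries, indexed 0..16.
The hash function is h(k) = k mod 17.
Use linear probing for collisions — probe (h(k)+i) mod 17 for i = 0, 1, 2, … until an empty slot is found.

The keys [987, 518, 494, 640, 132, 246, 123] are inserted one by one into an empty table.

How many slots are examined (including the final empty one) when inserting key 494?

2

Insert 987: h=1, slot 1 empty → index 1.
Insert 518: h=8, slot 8 empty → index 8.
Insert 494: h=1, slot 1 occupied → index 2.
Insert 640: h=11, slot 11 empty → index 11.
Insert 132: h=13, slot 13 empty → index 13.
Insert 246: h=8, slot 8 occupied → index 9.
Insert 123: h=4, slot 4 empty → index 4.
Table: [., 987, 494, ., 123, ., ., ., 518, 246, ., 640, ., 132, ., ., .]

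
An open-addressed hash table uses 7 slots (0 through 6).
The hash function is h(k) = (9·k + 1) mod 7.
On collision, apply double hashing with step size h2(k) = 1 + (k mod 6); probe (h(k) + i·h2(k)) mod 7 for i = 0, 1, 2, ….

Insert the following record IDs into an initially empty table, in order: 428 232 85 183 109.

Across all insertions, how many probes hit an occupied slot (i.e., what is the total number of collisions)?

3

428: h=3 -> slot 3
232: h=3, h2=5, probe 3,1 -> slot 1
85: h=3, h2=2, probe 3,5 -> slot 5
183: h=3, h2=4, probe 3,0 -> slot 0
109: h=2 -> slot 2
Table: [183, 232, 109, 428, ., 85, .]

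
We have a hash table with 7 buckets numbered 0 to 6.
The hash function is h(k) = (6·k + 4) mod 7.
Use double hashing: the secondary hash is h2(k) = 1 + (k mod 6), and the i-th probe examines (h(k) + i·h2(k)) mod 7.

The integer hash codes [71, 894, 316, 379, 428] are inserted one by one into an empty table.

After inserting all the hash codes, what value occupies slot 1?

316

71 hashes to 3; slot 3 is free => place at 3.
894 hashes to 6; slot 6 is free => place at 6.
316 hashes to 3, h2=5; 3 taken => place at 1.
379 hashes to 3, h2=2; 3 taken => place at 5.
428 hashes to 3, h2=3; 3,6 taken => place at 2.
Table: [—, 316, 428, 71, —, 379, 894]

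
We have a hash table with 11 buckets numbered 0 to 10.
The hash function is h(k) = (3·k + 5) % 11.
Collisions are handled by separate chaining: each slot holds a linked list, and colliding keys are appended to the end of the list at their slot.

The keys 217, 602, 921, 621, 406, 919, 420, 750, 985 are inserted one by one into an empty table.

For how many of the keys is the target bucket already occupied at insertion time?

4

Insert 217: h=7, bucket 7 empty -> new chain.
Insert 602: h=7, bucket 7 nonempty -> append to chain.
Insert 921: h=7, bucket 7 nonempty -> append to chain.
Insert 621: h=9, bucket 9 empty -> new chain.
Insert 406: h=2, bucket 2 empty -> new chain.
Insert 919: h=1, bucket 1 empty -> new chain.
Insert 420: h=0, bucket 0 empty -> new chain.
Insert 750: h=0, bucket 0 nonempty -> append to chain.
Insert 985: h=1, bucket 1 nonempty -> append to chain.
Final buckets:
0: 420 -> 750
1: 919 -> 985
2: 406
3: —
4: —
5: —
6: —
7: 217 -> 602 -> 921
8: —
9: 621
10: —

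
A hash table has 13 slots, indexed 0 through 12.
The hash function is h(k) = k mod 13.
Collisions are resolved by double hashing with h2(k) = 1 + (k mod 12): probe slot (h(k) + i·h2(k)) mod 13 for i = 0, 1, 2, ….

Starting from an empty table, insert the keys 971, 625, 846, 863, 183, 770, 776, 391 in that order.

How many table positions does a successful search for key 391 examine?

971 hashes to 9; slot 9 is free -> place at 9.
625 hashes to 1; slot 1 is free -> place at 1.
846 hashes to 1, h2=7; 1 taken -> place at 8.
863 hashes to 5; slot 5 is free -> place at 5.
183 hashes to 1, h2=4; 1,5,9 taken -> place at 0.
770 hashes to 3; slot 3 is free -> place at 3.
776 hashes to 9, h2=9; 9,5,1 taken -> place at 10.
391 hashes to 1, h2=8; 1,9 taken -> place at 4.
Table: [183, 625, -, 770, 391, 863, -, -, 846, 971, 776, -, -]
Lookup 391: h=1, h2=8, probe 1,9,4 → found at 4.

3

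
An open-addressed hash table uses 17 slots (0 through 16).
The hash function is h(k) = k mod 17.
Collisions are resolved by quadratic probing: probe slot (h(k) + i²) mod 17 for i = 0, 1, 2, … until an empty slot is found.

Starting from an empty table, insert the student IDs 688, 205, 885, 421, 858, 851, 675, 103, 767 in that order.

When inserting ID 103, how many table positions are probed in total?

4

Insert 688: h=8, slot 8 empty → index 8.
Insert 205: h=1, slot 1 empty → index 1.
Insert 885: h=1, slot 1 occupied → index 2.
Insert 421: h=13, slot 13 empty → index 13.
Insert 858: h=8, slot 8 occupied → index 9.
Insert 851: h=1, slots 1,2 occupied → index 5.
Insert 675: h=12, slot 12 empty → index 12.
Insert 103: h=1, slots 1,2,5 occupied → index 10.
Insert 767: h=2, slot 2 occupied → index 3.
Table: [—, 205, 885, 767, —, 851, —, —, 688, 858, 103, —, 675, 421, —, —, —]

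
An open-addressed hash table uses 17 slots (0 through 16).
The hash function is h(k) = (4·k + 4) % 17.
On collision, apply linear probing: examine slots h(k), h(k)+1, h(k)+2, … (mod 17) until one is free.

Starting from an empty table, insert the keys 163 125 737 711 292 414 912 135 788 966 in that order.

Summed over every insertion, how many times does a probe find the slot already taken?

163 hashes to 10; slot 10 is free => place at 10.
125 hashes to 11; slot 11 is free => place at 11.
737 hashes to 11; 11 taken => place at 12.
711 hashes to 9; slot 9 is free => place at 9.
292 hashes to 16; slot 16 is free => place at 16.
414 hashes to 11; 11,12 taken => place at 13.
912 hashes to 14; slot 14 is free => place at 14.
135 hashes to 0; slot 0 is free => place at 0.
788 hashes to 11; 11,12,13,14 taken => place at 15.
966 hashes to 9; 9,10,11,12,13,14,15,16,0 taken => place at 1.
Table: [135, 966, —, —, —, —, —, —, —, 711, 163, 125, 737, 414, 912, 788, 292]

16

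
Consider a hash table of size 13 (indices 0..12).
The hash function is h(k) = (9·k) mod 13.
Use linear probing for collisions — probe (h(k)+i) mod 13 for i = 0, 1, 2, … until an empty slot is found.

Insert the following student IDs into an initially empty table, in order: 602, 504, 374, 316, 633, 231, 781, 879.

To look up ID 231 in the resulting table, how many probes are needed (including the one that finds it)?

3

Insert 602: h=10, slot 10 empty -> index 10.
Insert 504: h=12, slot 12 empty -> index 12.
Insert 374: h=12, slot 12 occupied -> index 0.
Insert 316: h=10, slot 10 occupied -> index 11.
Insert 633: h=3, slot 3 empty -> index 3.
Insert 231: h=12, slots 12,0 occupied -> index 1.
Insert 781: h=9, slot 9 empty -> index 9.
Insert 879: h=7, slot 7 empty -> index 7.
Table: [374, 231, _, 633, _, _, _, 879, _, 781, 602, 316, 504]
Lookup 231: h=12, probe 12,0,1 → found at 1.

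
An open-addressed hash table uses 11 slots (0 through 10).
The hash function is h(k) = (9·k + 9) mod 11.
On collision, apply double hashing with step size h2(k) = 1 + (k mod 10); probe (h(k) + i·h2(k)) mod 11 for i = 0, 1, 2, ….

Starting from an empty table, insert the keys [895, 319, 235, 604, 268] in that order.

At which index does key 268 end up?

10

895: h=1 -> slot 1
319: h=9 -> slot 9
235: h=1, h2=6, probe 1,7 -> slot 7
604: h=0 -> slot 0
268: h=1, h2=9, probe 1,10 -> slot 10
Table: [604, 895, ., ., ., ., ., 235, ., 319, 268]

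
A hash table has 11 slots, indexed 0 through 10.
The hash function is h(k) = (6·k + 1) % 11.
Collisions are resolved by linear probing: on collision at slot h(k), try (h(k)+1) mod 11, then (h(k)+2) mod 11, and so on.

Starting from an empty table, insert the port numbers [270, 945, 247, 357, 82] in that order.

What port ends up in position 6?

270: h=4 → slot 4
945: h=6 → slot 6
247: h=9 → slot 9
357: h=9, probe 9,10 → slot 10
82: h=9, probe 9,10,0 → slot 0
Table: [82, _, _, _, 270, _, 945, _, _, 247, 357]

945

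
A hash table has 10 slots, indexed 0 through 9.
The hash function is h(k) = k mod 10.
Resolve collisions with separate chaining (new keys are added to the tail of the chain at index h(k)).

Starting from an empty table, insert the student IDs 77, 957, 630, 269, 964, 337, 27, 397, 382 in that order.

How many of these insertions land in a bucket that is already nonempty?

Insert 77: h=7, bucket 7 empty -> new chain.
Insert 957: h=7, bucket 7 nonempty -> append to chain.
Insert 630: h=0, bucket 0 empty -> new chain.
Insert 269: h=9, bucket 9 empty -> new chain.
Insert 964: h=4, bucket 4 empty -> new chain.
Insert 337: h=7, bucket 7 nonempty -> append to chain.
Insert 27: h=7, bucket 7 nonempty -> append to chain.
Insert 397: h=7, bucket 7 nonempty -> append to chain.
Insert 382: h=2, bucket 2 empty -> new chain.
Final buckets:
0: 630
1: .
2: 382
3: .
4: 964
5: .
6: .
7: 77 -> 957 -> 337 -> 27 -> 397
8: .
9: 269

4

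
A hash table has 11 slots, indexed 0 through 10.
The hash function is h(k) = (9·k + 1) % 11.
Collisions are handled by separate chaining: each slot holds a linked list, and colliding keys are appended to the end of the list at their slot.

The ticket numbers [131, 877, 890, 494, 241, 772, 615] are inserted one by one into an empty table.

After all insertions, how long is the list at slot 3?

5

131 -> bucket 3
877 -> bucket 7
890 -> bucket 3 (collision)
494 -> bucket 3 (collision)
241 -> bucket 3 (collision)
772 -> bucket 8
615 -> bucket 3 (collision)
Final buckets:
0: ∅
1: ∅
2: ∅
3: 131 -> 890 -> 494 -> 241 -> 615
4: ∅
5: ∅
6: ∅
7: 877
8: 772
9: ∅
10: ∅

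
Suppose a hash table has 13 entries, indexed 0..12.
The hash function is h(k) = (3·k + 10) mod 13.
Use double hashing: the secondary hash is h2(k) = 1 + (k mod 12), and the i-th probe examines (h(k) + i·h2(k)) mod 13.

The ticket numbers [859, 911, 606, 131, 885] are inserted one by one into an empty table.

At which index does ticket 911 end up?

12

Insert 859: h=0, slot 0 empty → index 0.
Insert 911: h=0, h2=12, slot 0 occupied → index 12.
Insert 606: h=8, slot 8 empty → index 8.
Insert 131: h=0, h2=12, slots 0,12 occupied → index 11.
Insert 885: h=0, h2=10, slot 0 occupied → index 10.
Table: [859, —, —, —, —, —, —, —, 606, —, 885, 131, 911]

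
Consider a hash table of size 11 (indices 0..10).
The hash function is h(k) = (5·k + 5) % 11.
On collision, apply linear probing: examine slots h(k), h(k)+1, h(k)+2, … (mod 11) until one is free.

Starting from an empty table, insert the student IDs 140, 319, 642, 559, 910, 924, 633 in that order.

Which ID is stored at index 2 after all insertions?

140 hashes to 1; slot 1 is free → place at 1.
319 hashes to 5; slot 5 is free → place at 5.
642 hashes to 3; slot 3 is free → place at 3.
559 hashes to 6; slot 6 is free → place at 6.
910 hashes to 1; 1 taken → place at 2.
924 hashes to 5; 5,6 taken → place at 7.
633 hashes to 2; 2,3 taken → place at 4.
Table: [-, 140, 910, 642, 633, 319, 559, 924, -, -, -]

910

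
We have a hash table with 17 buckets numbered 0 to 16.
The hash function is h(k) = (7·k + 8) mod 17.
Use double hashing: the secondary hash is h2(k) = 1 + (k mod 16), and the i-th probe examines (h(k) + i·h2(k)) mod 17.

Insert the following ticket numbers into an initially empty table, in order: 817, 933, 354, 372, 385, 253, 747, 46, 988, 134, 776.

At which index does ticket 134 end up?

817 hashes to 15; slot 15 is free → place at 15.
933 hashes to 11; slot 11 is free → place at 11.
354 hashes to 4; slot 4 is free → place at 4.
372 hashes to 11, h2=5; 11 taken → place at 16.
385 hashes to 0; slot 0 is free → place at 0.
253 hashes to 11, h2=14; 11 taken → place at 8.
747 hashes to 1; slot 1 is free → place at 1.
46 hashes to 7; slot 7 is free → place at 7.
988 hashes to 5; slot 5 is free → place at 5.
134 hashes to 11, h2=7; 11,1,8,15,5 taken → place at 12.
776 hashes to 0, h2=9; 0 taken → place at 9.
Table: [385, 747, ∅, ∅, 354, 988, ∅, 46, 253, 776, ∅, 933, 134, ∅, ∅, 817, 372]

12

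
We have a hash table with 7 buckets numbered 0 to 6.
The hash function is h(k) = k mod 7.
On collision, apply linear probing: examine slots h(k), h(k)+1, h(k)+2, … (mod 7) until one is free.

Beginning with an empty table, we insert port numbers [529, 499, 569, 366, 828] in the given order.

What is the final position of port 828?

6

529: h=4 -> slot 4
499: h=2 -> slot 2
569: h=2, probe 2,3 -> slot 3
366: h=2, probe 2,3,4,5 -> slot 5
828: h=2, probe 2,3,4,5,6 -> slot 6
Table: [., ., 499, 569, 529, 366, 828]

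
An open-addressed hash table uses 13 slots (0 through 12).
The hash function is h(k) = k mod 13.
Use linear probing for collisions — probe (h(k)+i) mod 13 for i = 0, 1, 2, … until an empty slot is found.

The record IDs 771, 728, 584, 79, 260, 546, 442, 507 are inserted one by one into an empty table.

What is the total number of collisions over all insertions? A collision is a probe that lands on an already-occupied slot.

16

771: h=4 -> slot 4
728: h=0 -> slot 0
584: h=12 -> slot 12
79: h=1 -> slot 1
260: h=0, probe 0,1,2 -> slot 2
546: h=0, probe 0,1,2,3 -> slot 3
442: h=0, probe 0,1,2,3,4,5 -> slot 5
507: h=0, probe 0,1,2,3,4,5,6 -> slot 6
Table: [728, 79, 260, 546, 771, 442, 507, —, —, —, —, —, 584]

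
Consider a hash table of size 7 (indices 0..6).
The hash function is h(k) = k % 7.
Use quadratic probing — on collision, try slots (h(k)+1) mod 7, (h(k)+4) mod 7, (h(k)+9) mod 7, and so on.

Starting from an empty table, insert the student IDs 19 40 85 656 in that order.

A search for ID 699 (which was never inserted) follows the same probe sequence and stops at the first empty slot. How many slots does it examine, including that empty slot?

2

19 hashes to 5; slot 5 is free -> place at 5.
40 hashes to 5; 5 taken -> place at 6.
85 hashes to 1; slot 1 is free -> place at 1.
656 hashes to 5; 5,6 taken -> place at 2.
Table: [∅, 85, 656, ∅, ∅, 19, 40]
Lookup 699: h=6, probe 6,0 → slot 0 empty, not found.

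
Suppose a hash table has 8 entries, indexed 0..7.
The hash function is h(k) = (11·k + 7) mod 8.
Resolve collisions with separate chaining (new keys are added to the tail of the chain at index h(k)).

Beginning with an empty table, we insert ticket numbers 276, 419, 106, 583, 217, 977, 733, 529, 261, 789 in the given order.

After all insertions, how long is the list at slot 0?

Insert 276: h=3, bucket 3 empty -> new chain.
Insert 419: h=0, bucket 0 empty -> new chain.
Insert 106: h=5, bucket 5 empty -> new chain.
Insert 583: h=4, bucket 4 empty -> new chain.
Insert 217: h=2, bucket 2 empty -> new chain.
Insert 977: h=2, bucket 2 nonempty -> append to chain.
Insert 733: h=6, bucket 6 empty -> new chain.
Insert 529: h=2, bucket 2 nonempty -> append to chain.
Insert 261: h=6, bucket 6 nonempty -> append to chain.
Insert 789: h=6, bucket 6 nonempty -> append to chain.
Final buckets:
0: 419
1: _
2: 217 -> 977 -> 529
3: 276
4: 583
5: 106
6: 733 -> 261 -> 789
7: _

1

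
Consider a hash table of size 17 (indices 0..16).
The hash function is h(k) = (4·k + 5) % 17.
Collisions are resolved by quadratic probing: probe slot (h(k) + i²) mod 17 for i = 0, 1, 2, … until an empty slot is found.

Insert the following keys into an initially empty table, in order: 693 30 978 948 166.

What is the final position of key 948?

Insert 693: h=6, slot 6 empty -> index 6.
Insert 30: h=6, slot 6 occupied -> index 7.
Insert 978: h=7, slot 7 occupied -> index 8.
Insert 948: h=6, slots 6,7 occupied -> index 10.
Insert 166: h=6, slots 6,7,10 occupied -> index 15.
Table: [_, _, _, _, _, _, 693, 30, 978, _, 948, _, _, _, _, 166, _]

10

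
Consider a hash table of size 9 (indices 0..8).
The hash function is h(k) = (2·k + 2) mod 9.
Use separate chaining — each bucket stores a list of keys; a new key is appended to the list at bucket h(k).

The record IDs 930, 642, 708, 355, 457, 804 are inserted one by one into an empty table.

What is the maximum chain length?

930 -> bucket 8
642 -> bucket 8 (collision)
708 -> bucket 5
355 -> bucket 1
457 -> bucket 7
804 -> bucket 8 (collision)
Final buckets:
0: —
1: 355
2: —
3: —
4: —
5: 708
6: —
7: 457
8: 930 -> 642 -> 804

3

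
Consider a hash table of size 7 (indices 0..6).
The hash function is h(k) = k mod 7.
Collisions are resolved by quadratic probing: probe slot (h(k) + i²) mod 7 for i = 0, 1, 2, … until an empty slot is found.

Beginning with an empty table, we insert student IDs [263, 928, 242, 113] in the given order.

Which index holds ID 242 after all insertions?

263: h=4 → slot 4
928: h=4, probe 4,5 → slot 5
242: h=4, probe 4,5,1 → slot 1
113: h=1, probe 1,2 → slot 2
Table: [∅, 242, 113, ∅, 263, 928, ∅]

1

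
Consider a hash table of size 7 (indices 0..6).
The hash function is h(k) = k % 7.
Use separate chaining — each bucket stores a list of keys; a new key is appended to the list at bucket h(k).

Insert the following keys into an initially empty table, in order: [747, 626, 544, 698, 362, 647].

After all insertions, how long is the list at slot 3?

747 → bucket 5
626 → bucket 3
544 → bucket 5 (collision)
698 → bucket 5 (collision)
362 → bucket 5 (collision)
647 → bucket 3 (collision)
Final buckets:
0: -
1: -
2: -
3: 626 -> 647
4: -
5: 747 -> 544 -> 698 -> 362
6: -

2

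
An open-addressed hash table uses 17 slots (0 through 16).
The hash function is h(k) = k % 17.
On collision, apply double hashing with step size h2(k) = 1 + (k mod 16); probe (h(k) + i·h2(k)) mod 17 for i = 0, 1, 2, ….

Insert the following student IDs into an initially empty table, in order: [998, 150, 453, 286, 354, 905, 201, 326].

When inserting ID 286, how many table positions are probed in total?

3

Insert 998: h=12, slot 12 empty -> index 12.
Insert 150: h=14, slot 14 empty -> index 14.
Insert 453: h=11, slot 11 empty -> index 11.
Insert 286: h=14, h2=15, slots 14,12 occupied -> index 10.
Insert 354: h=14, h2=3, slot 14 occupied -> index 0.
Insert 905: h=4, slot 4 empty -> index 4.
Insert 201: h=14, h2=10, slot 14 occupied -> index 7.
Insert 326: h=3, slot 3 empty -> index 3.
Table: [354, —, —, 326, 905, —, —, 201, —, —, 286, 453, 998, —, 150, —, —]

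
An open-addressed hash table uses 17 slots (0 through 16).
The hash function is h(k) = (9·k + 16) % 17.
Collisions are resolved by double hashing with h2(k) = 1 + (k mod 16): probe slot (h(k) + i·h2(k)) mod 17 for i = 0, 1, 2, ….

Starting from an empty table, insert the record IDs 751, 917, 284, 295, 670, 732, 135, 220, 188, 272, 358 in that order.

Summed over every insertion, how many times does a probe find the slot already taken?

751 hashes to 9; slot 9 is free => place at 9.
917 hashes to 7; slot 7 is free => place at 7.
284 hashes to 5; slot 5 is free => place at 5.
295 hashes to 2; slot 2 is free => place at 2.
670 hashes to 11; slot 11 is free => place at 11.
732 hashes to 8; slot 8 is free => place at 8.
135 hashes to 7, h2=8; 7 taken => place at 15.
220 hashes to 7, h2=13; 7 taken => place at 3.
188 hashes to 8, h2=13; 8 taken => place at 4.
272 hashes to 16; slot 16 is free => place at 16.
358 hashes to 8, h2=7; 8,15,5 taken => place at 12.
Table: [., ., 295, 220, 188, 284, ., 917, 732, 751, ., 670, 358, ., ., 135, 272]

6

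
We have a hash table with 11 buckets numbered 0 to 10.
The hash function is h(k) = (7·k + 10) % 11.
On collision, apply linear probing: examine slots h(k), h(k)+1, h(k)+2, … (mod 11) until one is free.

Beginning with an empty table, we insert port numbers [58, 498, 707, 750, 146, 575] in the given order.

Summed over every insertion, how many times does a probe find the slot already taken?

11

Insert 58: h=9, slot 9 empty → index 9.
Insert 498: h=9, slot 9 occupied → index 10.
Insert 707: h=9, slots 9,10 occupied → index 0.
Insert 750: h=2, slot 2 empty → index 2.
Insert 146: h=9, slots 9,10,0 occupied → index 1.
Insert 575: h=9, slots 9,10,0,1,2 occupied → index 3.
Table: [707, 146, 750, 575, ., ., ., ., ., 58, 498]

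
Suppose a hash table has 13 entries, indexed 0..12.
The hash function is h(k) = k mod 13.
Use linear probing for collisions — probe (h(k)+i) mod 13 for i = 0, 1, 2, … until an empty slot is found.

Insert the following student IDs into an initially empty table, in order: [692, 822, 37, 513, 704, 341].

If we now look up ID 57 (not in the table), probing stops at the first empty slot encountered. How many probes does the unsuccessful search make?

3

692 hashes to 3; slot 3 is free -> place at 3.
822 hashes to 3; 3 taken -> place at 4.
37 hashes to 11; slot 11 is free -> place at 11.
513 hashes to 6; slot 6 is free -> place at 6.
704 hashes to 2; slot 2 is free -> place at 2.
341 hashes to 3; 3,4 taken -> place at 5.
Table: [-, -, 704, 692, 822, 341, 513, -, -, -, -, 37, -]
Lookup 57: h=5, probe 5,6,7 → slot 7 empty, not found.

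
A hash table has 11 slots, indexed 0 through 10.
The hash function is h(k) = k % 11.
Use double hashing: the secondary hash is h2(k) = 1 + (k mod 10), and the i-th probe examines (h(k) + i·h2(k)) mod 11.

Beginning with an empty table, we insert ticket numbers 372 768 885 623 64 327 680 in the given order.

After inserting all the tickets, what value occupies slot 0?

372 hashes to 9; slot 9 is free → place at 9.
768 hashes to 9, h2=9; 9 taken → place at 7.
885 hashes to 5; slot 5 is free → place at 5.
623 hashes to 7, h2=4; 7 taken → place at 0.
64 hashes to 9, h2=5; 9 taken → place at 3.
327 hashes to 8; slot 8 is free → place at 8.
680 hashes to 9, h2=1; 9 taken → place at 10.
Table: [623, —, —, 64, —, 885, —, 768, 327, 372, 680]

623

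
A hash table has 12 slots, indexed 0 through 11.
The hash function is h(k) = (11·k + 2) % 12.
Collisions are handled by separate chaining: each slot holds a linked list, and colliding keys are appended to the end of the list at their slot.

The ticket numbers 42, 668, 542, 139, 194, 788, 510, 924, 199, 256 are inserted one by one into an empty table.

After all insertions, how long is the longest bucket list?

Insert 42: h=8, bucket 8 empty → new chain.
Insert 668: h=6, bucket 6 empty → new chain.
Insert 542: h=0, bucket 0 empty → new chain.
Insert 139: h=7, bucket 7 empty → new chain.
Insert 194: h=0, bucket 0 nonempty → append to chain.
Insert 788: h=6, bucket 6 nonempty → append to chain.
Insert 510: h=8, bucket 8 nonempty → append to chain.
Insert 924: h=2, bucket 2 empty → new chain.
Insert 199: h=7, bucket 7 nonempty → append to chain.
Insert 256: h=10, bucket 10 empty → new chain.
Final buckets:
0: 542 -> 194
1: -
2: 924
3: -
4: -
5: -
6: 668 -> 788
7: 139 -> 199
8: 42 -> 510
9: -
10: 256
11: -

2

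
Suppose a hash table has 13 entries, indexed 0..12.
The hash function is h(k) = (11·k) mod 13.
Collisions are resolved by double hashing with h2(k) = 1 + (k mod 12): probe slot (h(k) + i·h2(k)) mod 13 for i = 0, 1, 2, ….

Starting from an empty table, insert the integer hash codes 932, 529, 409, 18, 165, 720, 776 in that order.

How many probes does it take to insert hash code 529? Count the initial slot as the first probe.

932 hashes to 8; slot 8 is free → place at 8.
529 hashes to 8, h2=2; 8 taken → place at 10.
409 hashes to 1; slot 1 is free → place at 1.
18 hashes to 3; slot 3 is free → place at 3.
165 hashes to 8, h2=10; 8 taken → place at 5.
720 hashes to 3, h2=1; 3 taken → place at 4.
776 hashes to 8, h2=9; 8,4 taken → place at 0.
Table: [776, 409, -, 18, 720, 165, -, -, 932, -, 529, -, -]

2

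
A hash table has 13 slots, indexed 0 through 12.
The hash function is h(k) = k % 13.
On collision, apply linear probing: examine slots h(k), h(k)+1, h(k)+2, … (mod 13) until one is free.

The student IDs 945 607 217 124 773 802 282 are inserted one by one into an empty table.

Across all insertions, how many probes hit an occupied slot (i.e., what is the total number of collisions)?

945 hashes to 9; slot 9 is free → place at 9.
607 hashes to 9; 9 taken → place at 10.
217 hashes to 9; 9,10 taken → place at 11.
124 hashes to 7; slot 7 is free → place at 7.
773 hashes to 6; slot 6 is free → place at 6.
802 hashes to 9; 9,10,11 taken → place at 12.
282 hashes to 9; 9,10,11,12 taken → place at 0.
Table: [282, ∅, ∅, ∅, ∅, ∅, 773, 124, ∅, 945, 607, 217, 802]

10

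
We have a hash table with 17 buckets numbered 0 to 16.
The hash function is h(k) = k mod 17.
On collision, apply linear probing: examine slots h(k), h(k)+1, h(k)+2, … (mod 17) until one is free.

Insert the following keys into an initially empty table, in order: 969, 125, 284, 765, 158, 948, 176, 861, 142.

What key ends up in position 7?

969 hashes to 0; slot 0 is free => place at 0.
125 hashes to 6; slot 6 is free => place at 6.
284 hashes to 12; slot 12 is free => place at 12.
765 hashes to 0; 0 taken => place at 1.
158 hashes to 5; slot 5 is free => place at 5.
948 hashes to 13; slot 13 is free => place at 13.
176 hashes to 6; 6 taken => place at 7.
861 hashes to 11; slot 11 is free => place at 11.
142 hashes to 6; 6,7 taken => place at 8.
Table: [969, 765, _, _, _, 158, 125, 176, 142, _, _, 861, 284, 948, _, _, _]

176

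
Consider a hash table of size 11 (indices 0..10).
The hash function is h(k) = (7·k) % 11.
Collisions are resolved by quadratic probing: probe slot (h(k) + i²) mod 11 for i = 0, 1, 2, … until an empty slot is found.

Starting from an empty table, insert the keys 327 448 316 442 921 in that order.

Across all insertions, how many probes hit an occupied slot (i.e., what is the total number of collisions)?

6

Insert 327: h=1, slot 1 empty -> index 1.
Insert 448: h=1, slot 1 occupied -> index 2.
Insert 316: h=1, slots 1,2 occupied -> index 5.
Insert 442: h=3, slot 3 empty -> index 3.
Insert 921: h=1, slots 1,2,5 occupied -> index 10.
Table: [—, 327, 448, 442, —, 316, —, —, —, —, 921]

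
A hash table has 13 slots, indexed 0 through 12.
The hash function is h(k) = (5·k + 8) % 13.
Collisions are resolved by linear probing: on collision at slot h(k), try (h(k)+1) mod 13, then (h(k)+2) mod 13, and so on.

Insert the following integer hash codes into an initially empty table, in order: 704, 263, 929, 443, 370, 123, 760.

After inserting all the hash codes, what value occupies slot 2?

Insert 704: h=5, slot 5 empty → index 5.
Insert 263: h=10, slot 10 empty → index 10.
Insert 929: h=12, slot 12 empty → index 12.
Insert 443: h=0, slot 0 empty → index 0.
Insert 370: h=12, slots 12,0 occupied → index 1.
Insert 123: h=12, slots 12,0,1 occupied → index 2.
Insert 760: h=12, slots 12,0,1,2 occupied → index 3.
Table: [443, 370, 123, 760, —, 704, —, —, —, —, 263, —, 929]

123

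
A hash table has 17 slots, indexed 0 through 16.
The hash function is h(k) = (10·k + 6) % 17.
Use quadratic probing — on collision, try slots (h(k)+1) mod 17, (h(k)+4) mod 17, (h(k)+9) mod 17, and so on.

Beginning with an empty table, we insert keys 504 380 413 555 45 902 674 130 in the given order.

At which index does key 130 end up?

12

Insert 504: h=14, slot 14 empty -> index 14.
Insert 380: h=15, slot 15 empty -> index 15.
Insert 413: h=5, slot 5 empty -> index 5.
Insert 555: h=14, slots 14,15 occupied -> index 1.
Insert 45: h=14, slots 14,15,1 occupied -> index 6.
Insert 902: h=16, slot 16 empty -> index 16.
Insert 674: h=14, slots 14,15,1,6 occupied -> index 13.
Insert 130: h=14, slots 14,15,1,6,13,5,16 occupied -> index 12.
Table: [-, 555, -, -, -, 413, 45, -, -, -, -, -, 130, 674, 504, 380, 902]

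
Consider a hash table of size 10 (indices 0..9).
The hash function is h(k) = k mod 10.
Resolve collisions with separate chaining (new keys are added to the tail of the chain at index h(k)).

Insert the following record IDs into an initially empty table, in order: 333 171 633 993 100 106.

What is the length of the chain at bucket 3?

Insert 333: h=3, bucket 3 empty → new chain.
Insert 171: h=1, bucket 1 empty → new chain.
Insert 633: h=3, bucket 3 nonempty → append to chain.
Insert 993: h=3, bucket 3 nonempty → append to chain.
Insert 100: h=0, bucket 0 empty → new chain.
Insert 106: h=6, bucket 6 empty → new chain.
Final buckets:
0: 100
1: 171
2: -
3: 333 -> 633 -> 993
4: -
5: -
6: 106
7: -
8: -
9: -

3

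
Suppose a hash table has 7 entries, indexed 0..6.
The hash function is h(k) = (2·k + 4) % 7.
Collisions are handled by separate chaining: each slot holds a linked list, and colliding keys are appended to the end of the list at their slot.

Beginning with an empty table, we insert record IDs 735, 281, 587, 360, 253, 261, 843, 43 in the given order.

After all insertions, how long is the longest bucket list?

Insert 735: h=4, bucket 4 empty → new chain.
Insert 281: h=6, bucket 6 empty → new chain.
Insert 587: h=2, bucket 2 empty → new chain.
Insert 360: h=3, bucket 3 empty → new chain.
Insert 253: h=6, bucket 6 nonempty → append to chain.
Insert 261: h=1, bucket 1 empty → new chain.
Insert 843: h=3, bucket 3 nonempty → append to chain.
Insert 43: h=6, bucket 6 nonempty → append to chain.
Final buckets:
0: -
1: 261
2: 587
3: 360 -> 843
4: 735
5: -
6: 281 -> 253 -> 43

3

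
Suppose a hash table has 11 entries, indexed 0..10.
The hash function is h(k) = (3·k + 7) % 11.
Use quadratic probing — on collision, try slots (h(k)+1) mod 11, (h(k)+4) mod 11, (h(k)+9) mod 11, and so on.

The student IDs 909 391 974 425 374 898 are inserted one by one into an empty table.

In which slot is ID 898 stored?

10

909 hashes to 6; slot 6 is free => place at 6.
391 hashes to 3; slot 3 is free => place at 3.
974 hashes to 3; 3 taken => place at 4.
425 hashes to 6; 6 taken => place at 7.
374 hashes to 7; 7 taken => place at 8.
898 hashes to 6; 6,7 taken => place at 10.
Table: [∅, ∅, ∅, 391, 974, ∅, 909, 425, 374, ∅, 898]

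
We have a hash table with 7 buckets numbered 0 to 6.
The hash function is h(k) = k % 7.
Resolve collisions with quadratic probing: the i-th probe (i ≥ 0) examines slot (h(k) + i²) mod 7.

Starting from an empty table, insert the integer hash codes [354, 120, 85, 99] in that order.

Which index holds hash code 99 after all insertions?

354 hashes to 4; slot 4 is free → place at 4.
120 hashes to 1; slot 1 is free → place at 1.
85 hashes to 1; 1 taken → place at 2.
99 hashes to 1; 1,2 taken → place at 5.
Table: [-, 120, 85, -, 354, 99, -]

5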